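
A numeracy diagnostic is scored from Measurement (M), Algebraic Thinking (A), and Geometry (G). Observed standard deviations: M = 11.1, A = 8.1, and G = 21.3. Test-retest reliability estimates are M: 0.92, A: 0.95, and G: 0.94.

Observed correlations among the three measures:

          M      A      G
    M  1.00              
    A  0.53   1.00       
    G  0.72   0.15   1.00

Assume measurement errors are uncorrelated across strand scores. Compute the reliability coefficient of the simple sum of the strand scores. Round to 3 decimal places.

0.964

Var(M+A+G) = 11.1² + 8.1² + 21.3² + 2·[11.1·8.1·0.53 + 11.1·21.3·0.72 + 8.1·21.3·0.15] = 642.51 + 487.523 = 1130.03.
With uncorrelated errors the cross-covariances are all true-score covariance, so they carry over unchanged; only the diagonal terms shrink to ρᵢσᵢ².
True-score variance = [11.1²·0.92 + 8.1²·0.95 + 21.3²·0.94] + 487.523 = 602.151 + 487.523 = 1089.67.
Reliability = 1089.67 / 1130.03 = 0.964.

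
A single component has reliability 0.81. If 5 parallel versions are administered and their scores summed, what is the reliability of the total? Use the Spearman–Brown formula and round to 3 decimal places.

0.955

ρ_k = kρ / (1 + (k−1)ρ) = 5·0.81 / (1 + 4·0.81) = 4.050 / 4.240 = 0.955.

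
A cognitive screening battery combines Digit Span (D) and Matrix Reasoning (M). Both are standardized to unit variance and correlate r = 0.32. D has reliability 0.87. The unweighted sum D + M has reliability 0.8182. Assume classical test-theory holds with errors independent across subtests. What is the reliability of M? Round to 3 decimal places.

Var(D+M) = 2 + 2·0.32 = 2.640.
True-score variance = ρ_D + ρ_M + 2·0.32, so 0.8182 = (0.87 + ρ_M + 0.64) / 2.640.
ρ_M = 0.8182·2.640 − 0.87 − 0.64 = 0.650.

0.650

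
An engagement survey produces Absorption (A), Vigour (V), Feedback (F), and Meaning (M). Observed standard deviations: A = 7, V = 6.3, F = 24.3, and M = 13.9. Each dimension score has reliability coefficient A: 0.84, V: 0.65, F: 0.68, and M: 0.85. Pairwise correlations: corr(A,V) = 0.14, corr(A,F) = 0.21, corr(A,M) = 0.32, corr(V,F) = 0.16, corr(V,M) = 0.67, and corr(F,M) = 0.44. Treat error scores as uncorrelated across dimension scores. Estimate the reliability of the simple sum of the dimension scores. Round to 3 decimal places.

0.838

Var(A+V+F+M) = 7² + 6.3² + 24.3² + 13.9² + 2·[7·6.3·0.14 + 7·24.3·0.21 + 7·13.9·0.32 + 6.3·24.3·0.16 + 6.3·13.9·0.67 + 24.3·13.9·0.44] = 872.39 + 609.632 = 1482.02.
With uncorrelated errors the cross-covariances are all true-score covariance, so they carry over unchanged; only the diagonal terms shrink to ρᵢσᵢ².
True-score variance = [7²·0.84 + 6.3²·0.65 + 24.3²·0.68 + 13.9²·0.85] + 609.632 = 632.72 + 609.632 = 1242.35.
Reliability = 1242.35 / 1482.02 = 0.838.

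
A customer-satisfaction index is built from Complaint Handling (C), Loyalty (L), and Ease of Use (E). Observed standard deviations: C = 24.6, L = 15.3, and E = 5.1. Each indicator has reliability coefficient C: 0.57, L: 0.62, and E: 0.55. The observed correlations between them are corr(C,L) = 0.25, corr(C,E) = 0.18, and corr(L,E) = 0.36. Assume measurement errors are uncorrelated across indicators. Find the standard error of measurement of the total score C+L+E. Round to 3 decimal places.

18.997

Var(total) = 865.26 + 289.537 = 1154.8.
True-score variance = 504.383 + 289.537 = 793.92, so reliability = 0.6875.
Error variance = 1154.8 − 793.92 = 360.878; SEM = √360.878 = 18.997.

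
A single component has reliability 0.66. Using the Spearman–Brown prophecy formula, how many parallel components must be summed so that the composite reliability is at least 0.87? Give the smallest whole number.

4

k ≥ ρ*(1−ρ₁)/(ρ₁(1−ρ*)) = 0.87·0.34 / (0.66·0.13) = 3.448.
Smallest integer k = 4.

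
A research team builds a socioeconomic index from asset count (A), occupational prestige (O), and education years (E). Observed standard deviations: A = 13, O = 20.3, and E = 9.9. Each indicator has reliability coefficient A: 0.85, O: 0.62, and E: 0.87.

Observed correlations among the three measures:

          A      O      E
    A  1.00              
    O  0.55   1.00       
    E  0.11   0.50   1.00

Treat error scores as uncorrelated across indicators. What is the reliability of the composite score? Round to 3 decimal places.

Var(A+O+E) = 13² + 20.3² + 9.9² + 2·[13·20.3·0.55 + 13·9.9·0.11 + 20.3·9.9·0.50] = 679.1 + 519.574 = 1198.67.
With uncorrelated errors the cross-covariances are all true-score covariance, so they carry over unchanged; only the diagonal terms shrink to ρᵢσᵢ².
True-score variance = [13²·0.85 + 20.3²·0.62 + 9.9²·0.87] + 519.574 = 484.415 + 519.574 = 1003.99.
Reliability = 1003.99 / 1198.67 = 0.838.

0.838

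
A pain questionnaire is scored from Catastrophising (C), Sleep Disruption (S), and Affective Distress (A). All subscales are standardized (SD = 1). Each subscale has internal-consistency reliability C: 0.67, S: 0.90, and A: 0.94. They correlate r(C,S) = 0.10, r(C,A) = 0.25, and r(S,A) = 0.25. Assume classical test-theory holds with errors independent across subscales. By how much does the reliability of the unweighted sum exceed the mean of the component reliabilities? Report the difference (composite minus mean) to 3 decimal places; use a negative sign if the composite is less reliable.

0.047

Var(sum) = 3 + 1.2 = 4.2; true-score variance = 2.51 + 1.2 = 3.71; composite reliability = 0.8833.
Mean component reliability = 0.8367.
Difference = 0.8833 − 0.8367 = 0.047.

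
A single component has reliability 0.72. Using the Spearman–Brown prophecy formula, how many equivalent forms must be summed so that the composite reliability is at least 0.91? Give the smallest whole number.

4

k ≥ ρ*(1−ρ₁)/(ρ₁(1−ρ*)) = 0.91·0.28 / (0.72·0.09) = 3.932.
Smallest integer k = 4.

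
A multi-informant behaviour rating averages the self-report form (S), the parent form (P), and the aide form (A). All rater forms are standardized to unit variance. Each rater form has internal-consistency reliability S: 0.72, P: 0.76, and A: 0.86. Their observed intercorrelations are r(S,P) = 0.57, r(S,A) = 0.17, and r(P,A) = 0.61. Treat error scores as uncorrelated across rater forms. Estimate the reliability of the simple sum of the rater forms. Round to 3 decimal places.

0.884

Var(S+P+A) = 3 + 2·[0.57 + 0.17 + 0.61] = 3 + 2.7 = 5.7.
Because errors are independent across components, Cov(Tᵢ,Tⱼ) = Cov(Xᵢ,Xⱼ); the off-diagonal part of the true-score variance is the same as above.
True-score variance = [0.72 + 0.76 + 0.86] + 2.7 = 2.34 + 2.7 = 5.04.
Reliability = 5.04 / 5.7 = 0.884.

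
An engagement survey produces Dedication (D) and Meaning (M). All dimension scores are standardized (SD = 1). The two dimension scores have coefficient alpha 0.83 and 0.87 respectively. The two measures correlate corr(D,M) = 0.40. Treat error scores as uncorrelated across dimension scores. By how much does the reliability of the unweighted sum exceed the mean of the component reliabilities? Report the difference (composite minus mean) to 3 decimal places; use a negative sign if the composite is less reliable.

Var(sum) = 2 + 0.8 = 2.8; true-score variance = 1.7 + 0.8 = 2.5; composite reliability = 0.8929.
Mean component reliability = 0.8500.
Difference = 0.8929 − 0.8500 = 0.043.

0.043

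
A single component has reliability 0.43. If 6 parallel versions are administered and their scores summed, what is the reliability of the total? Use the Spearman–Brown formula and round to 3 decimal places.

ρ_k = kρ / (1 + (k−1)ρ) = 6·0.43 / (1 + 5·0.43) = 2.580 / 3.150 = 0.819.

0.819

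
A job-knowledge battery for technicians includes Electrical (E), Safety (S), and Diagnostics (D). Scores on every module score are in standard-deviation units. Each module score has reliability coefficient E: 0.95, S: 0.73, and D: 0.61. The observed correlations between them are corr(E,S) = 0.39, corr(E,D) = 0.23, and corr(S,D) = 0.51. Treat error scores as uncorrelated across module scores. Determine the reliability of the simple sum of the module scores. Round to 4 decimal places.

Var(E+S+D) = 3 + 2·[0.39 + 0.23 + 0.51] = 3 + 2.26 = 5.26.
Under uncorrelated errors the observed covariances equal the true-score covariances, so only the own-variance terms attenuate.
True-score variance = [0.95 + 0.73 + 0.61] + 2.26 = 2.29 + 2.26 = 4.55.
Reliability = 4.55 / 5.26 = 0.8650.

0.8650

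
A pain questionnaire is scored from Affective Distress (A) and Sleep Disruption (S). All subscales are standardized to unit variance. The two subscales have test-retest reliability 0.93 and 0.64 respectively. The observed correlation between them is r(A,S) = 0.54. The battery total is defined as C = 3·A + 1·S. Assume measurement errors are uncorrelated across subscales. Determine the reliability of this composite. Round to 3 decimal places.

Var(C) = 3² + 1 + 2·[3·0.54] = 10 + 3.24 = 13.24.
With uncorrelated errors the cross-covariances are all true-score covariance, so they carry over unchanged; only the diagonal terms shrink to ρᵢσᵢ².
True-score variance = [3²·0.93 + 0.64] + 3.24 = 9.01 + 3.24 = 12.25.
Reliability = 12.25 / 13.24 = 0.925.

0.925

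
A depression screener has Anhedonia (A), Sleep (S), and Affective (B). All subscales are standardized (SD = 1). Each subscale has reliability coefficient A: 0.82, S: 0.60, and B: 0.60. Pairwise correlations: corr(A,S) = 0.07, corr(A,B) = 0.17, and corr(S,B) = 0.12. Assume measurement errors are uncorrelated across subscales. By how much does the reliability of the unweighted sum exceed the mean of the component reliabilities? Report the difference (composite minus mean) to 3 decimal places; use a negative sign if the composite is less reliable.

0.063

Var(sum) = 3 + 0.72 = 3.72; true-score variance = 2.02 + 0.72 = 2.74; composite reliability = 0.7366.
Mean component reliability = 0.6733.
Difference = 0.7366 − 0.6733 = 0.063.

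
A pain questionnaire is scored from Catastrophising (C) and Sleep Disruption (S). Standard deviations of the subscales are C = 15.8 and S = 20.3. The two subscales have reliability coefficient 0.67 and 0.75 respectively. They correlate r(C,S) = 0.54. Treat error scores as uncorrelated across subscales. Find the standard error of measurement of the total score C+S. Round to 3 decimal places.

13.616

Var(total) = 661.73 + 346.399 = 1008.13.
True-score variance = 476.326 + 346.399 = 822.726, so reliability = 0.8161.
Error variance = 1008.13 − 822.726 = 185.404; SEM = √185.404 = 13.616.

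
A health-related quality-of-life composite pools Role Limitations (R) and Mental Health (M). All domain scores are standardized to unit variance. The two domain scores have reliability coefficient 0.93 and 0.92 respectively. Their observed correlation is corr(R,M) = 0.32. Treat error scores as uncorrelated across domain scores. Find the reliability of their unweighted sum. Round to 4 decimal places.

Var(R+M) = 2 + 2·[0.32] = 2 + 0.64 = 2.64.
Under uncorrelated errors the observed covariances equal the true-score covariances, so only the own-variance terms attenuate.
True-score variance = [0.93 + 0.92] + 0.64 = 1.85 + 0.64 = 2.49.
Reliability = 2.49 / 2.64 = 0.9432.

0.9432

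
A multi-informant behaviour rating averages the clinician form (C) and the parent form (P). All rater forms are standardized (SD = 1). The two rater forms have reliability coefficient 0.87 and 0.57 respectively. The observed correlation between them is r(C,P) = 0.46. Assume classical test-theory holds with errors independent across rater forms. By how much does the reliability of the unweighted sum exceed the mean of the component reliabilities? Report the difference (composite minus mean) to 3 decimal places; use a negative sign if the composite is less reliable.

Var(sum) = 2 + 0.92 = 2.92; true-score variance = 1.44 + 0.92 = 2.36; composite reliability = 0.8082.
Mean component reliability = 0.7200.
Difference = 0.8082 − 0.7200 = 0.088.

0.088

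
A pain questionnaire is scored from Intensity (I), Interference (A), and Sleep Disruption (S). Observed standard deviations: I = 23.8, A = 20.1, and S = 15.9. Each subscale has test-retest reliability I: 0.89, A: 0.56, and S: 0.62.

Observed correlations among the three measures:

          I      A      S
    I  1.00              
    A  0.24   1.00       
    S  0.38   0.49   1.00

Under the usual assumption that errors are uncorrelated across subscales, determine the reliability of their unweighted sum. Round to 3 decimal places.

0.836

Var(I+A+S) = 23.8² + 20.1² + 15.9² + 2·[23.8·20.1·0.24 + 23.8·15.9·0.38 + 20.1·15.9·0.49] = 1223.26 + 830.42 = 2053.68.
Under uncorrelated errors the observed covariances equal the true-score covariances, so only the own-variance terms attenuate.
True-score variance = [23.8²·0.89 + 20.1²·0.56 + 15.9²·0.62] + 830.42 = 887.119 + 830.42 = 1717.54.
Reliability = 1717.54 / 2053.68 = 0.836.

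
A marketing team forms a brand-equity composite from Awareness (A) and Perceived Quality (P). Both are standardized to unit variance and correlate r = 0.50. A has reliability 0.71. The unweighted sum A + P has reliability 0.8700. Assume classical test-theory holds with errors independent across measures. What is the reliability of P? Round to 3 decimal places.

Var(A+P) = 2 + 2·0.50 = 3.000.
True-score variance = ρ_A + ρ_P + 2·0.50, so 0.8700 = (0.71 + ρ_P + 1.00) / 3.000.
ρ_P = 0.8700·3.000 − 0.71 − 1.00 = 0.900.

0.900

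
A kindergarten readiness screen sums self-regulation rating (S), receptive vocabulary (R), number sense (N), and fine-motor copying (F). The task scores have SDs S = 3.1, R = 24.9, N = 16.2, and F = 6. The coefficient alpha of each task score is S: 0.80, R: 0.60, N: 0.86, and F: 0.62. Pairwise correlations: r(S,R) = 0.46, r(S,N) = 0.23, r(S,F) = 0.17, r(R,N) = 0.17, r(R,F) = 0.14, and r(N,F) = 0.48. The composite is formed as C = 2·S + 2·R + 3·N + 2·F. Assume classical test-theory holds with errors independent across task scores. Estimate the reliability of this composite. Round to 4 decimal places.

Var(C) = 2²·3.1² + 2²·24.9² + 3²·16.2² + 2²·6² + 2·[4·3.1·24.9·0.46 + 6·3.1·16.2·0.23 + 4·3.1·6·0.17 + 6·24.9·16.2·0.17 + 4·24.9·6·0.14 + 6·16.2·6·0.48] = 5024.44 + 1998.06 = 7022.5.
Under uncorrelated errors the observed covariances equal the true-score covariances, so only the own-variance terms attenuate.
True-score variance = [2²·3.1²·0.80 + 2²·24.9²·0.60 + 3²·16.2²·0.86 + 2²·6²·0.62] + 1998.06 = 3639.34 + 1998.06 = 5637.4.
Reliability = 5637.4 / 7022.5 = 0.8028.

0.8028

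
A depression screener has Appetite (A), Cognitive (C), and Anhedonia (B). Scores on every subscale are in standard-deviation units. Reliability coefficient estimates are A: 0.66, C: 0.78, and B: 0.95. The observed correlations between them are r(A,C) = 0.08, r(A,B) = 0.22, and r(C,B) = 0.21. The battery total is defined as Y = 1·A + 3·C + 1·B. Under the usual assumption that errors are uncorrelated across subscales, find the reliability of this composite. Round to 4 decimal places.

0.8202

Var(Y) = 1 + 3² + 1 + 2·[3·0.08 + 0.22 + 3·0.21] = 11 + 2.18 = 13.18.
With uncorrelated errors the cross-covariances are all true-score covariance, so they carry over unchanged; only the diagonal terms shrink to ρᵢσᵢ².
True-score variance = [0.66 + 3²·0.78 + 0.95] + 2.18 = 8.63 + 2.18 = 10.81.
Reliability = 10.81 / 13.18 = 0.8202.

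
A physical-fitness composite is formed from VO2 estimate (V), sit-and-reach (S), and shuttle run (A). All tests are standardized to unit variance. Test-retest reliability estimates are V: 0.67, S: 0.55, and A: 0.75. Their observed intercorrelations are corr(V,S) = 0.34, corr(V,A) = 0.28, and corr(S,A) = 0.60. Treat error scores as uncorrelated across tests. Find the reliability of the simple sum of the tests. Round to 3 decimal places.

0.811

Var(V+S+A) = 3 + 2·[0.34 + 0.28 + 0.60] = 3 + 2.44 = 5.44.
Under uncorrelated errors the observed covariances equal the true-score covariances, so only the own-variance terms attenuate.
True-score variance = [0.67 + 0.55 + 0.75] + 2.44 = 1.97 + 2.44 = 4.41.
Reliability = 4.41 / 5.44 = 0.811.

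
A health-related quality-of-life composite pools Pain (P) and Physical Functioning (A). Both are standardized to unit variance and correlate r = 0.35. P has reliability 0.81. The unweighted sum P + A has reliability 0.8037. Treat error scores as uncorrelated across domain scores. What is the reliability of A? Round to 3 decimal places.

Var(P+A) = 2 + 2·0.35 = 2.700.
True-score variance = ρ_P + ρ_A + 2·0.35, so 0.8037 = (0.81 + ρ_A + 0.70) / 2.700.
ρ_A = 0.8037·2.700 − 0.81 − 0.70 = 0.660.

0.660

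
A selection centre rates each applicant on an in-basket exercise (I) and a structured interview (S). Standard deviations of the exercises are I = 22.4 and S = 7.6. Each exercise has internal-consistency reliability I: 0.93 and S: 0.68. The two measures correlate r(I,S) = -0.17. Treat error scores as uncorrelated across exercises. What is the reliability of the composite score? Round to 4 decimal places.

Var(I+S) = 22.4² + 7.6² + 2·[22.4·7.6·(-0.17)] = 559.52 − 57.8816 = 501.638.
Under uncorrelated errors the observed covariances equal the true-score covariances, so only the own-variance terms attenuate.
True-score variance = [22.4²·0.93 + 7.6²·0.68] − 57.8816 = 505.914 − 57.8816 = 448.032.
Reliability = 448.032 / 501.638 = 0.8931.

0.8931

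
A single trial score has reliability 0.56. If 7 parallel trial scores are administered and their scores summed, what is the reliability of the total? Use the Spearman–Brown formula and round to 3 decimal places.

ρ_k = kρ / (1 + (k−1)ρ) = 7·0.56 / (1 + 6·0.56) = 3.920 / 4.360 = 0.899.

0.899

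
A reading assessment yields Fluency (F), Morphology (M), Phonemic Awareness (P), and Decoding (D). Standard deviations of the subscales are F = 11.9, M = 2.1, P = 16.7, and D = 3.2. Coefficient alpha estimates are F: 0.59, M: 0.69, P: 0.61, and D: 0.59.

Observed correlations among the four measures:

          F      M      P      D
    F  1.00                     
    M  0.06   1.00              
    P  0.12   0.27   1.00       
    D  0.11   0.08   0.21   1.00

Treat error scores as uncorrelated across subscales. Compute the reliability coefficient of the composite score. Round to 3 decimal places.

0.679

Var(F+M+P+D) = 11.9² + 2.1² + 16.7² + 3.2² + 2·[11.9·2.1·0.06 + 11.9·16.7·0.12 + 11.9·3.2·0.11 + 2.1·16.7·0.27 + 2.1·3.2·0.08 + 16.7·3.2·0.21] = 435.15 + 101.529 = 536.679.
Under uncorrelated errors the observed covariances equal the true-score covariances, so only the own-variance terms attenuate.
True-score variance = [11.9²·0.59 + 2.1²·0.69 + 16.7²·0.61 + 3.2²·0.59] + 101.529 = 262.757 + 101.529 = 364.287.
Reliability = 364.287 / 536.679 = 0.679.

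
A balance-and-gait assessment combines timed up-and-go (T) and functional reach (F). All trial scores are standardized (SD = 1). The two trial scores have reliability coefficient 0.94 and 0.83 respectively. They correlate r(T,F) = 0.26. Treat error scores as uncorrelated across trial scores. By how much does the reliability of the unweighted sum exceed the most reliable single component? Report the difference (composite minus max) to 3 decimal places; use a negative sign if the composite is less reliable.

Var(sum) = 2 + 0.52 = 2.52; true-score variance = 1.77 + 0.52 = 2.29; composite reliability = 0.9087.
Max component reliability = 0.9400.
Difference = 0.9087 − 0.9400 = -0.031.

-0.031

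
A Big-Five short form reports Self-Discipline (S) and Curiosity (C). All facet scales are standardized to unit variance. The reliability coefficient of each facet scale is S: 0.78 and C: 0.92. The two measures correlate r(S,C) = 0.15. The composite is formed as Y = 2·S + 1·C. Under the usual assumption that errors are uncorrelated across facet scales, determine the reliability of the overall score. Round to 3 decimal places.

0.829

Var(Y) = 2² + 1 + 2·[2·0.15] = 5 + 0.6 = 5.6.
Because errors are independent across components, Cov(Tᵢ,Tⱼ) = Cov(Xᵢ,Xⱼ); the off-diagonal part of the true-score variance is the same as above.
True-score variance = [2²·0.78 + 0.92] + 0.6 = 4.04 + 0.6 = 4.64.
Reliability = 4.64 / 5.6 = 0.829.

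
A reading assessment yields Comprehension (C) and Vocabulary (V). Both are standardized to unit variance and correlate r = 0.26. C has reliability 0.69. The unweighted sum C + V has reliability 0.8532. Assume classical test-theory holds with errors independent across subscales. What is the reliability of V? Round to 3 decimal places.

0.940

Var(C+V) = 2 + 2·0.26 = 2.520.
True-score variance = ρ_C + ρ_V + 2·0.26, so 0.8532 = (0.69 + ρ_V + 0.52) / 2.520.
ρ_V = 0.8532·2.520 − 0.69 − 0.52 = 0.940.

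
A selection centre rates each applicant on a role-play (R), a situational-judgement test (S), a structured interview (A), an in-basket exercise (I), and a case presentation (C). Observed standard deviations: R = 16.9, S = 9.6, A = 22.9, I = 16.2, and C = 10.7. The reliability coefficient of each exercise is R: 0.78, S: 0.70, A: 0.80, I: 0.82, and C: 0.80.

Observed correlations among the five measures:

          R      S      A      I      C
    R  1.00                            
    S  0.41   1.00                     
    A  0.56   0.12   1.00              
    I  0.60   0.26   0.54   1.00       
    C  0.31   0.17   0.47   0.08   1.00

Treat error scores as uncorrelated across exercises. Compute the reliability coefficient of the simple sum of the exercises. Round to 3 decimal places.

0.915

Var(R+S+A+I+C) = 16.9² + 9.6² + 22.9² + 16.2² + 10.7² + 2·[16.9·9.6·0.41 + 16.9·22.9·0.56 + 16.9·16.2·0.60 + 16.9·10.7·0.31 + 9.6·22.9·0.12 + 9.6·16.2·0.26 + 9.6·10.7·0.17 + 22.9·16.2·0.54 + 22.9·10.7·0.47 + 16.2·10.7·0.08] = 1279.11 + 1834.42 = 3113.53.
With uncorrelated errors the cross-covariances are all true-score covariance, so they carry over unchanged; only the diagonal terms shrink to ρᵢσᵢ².
True-score variance = [16.9²·0.78 + 9.6²·0.70 + 22.9²·0.80 + 16.2²·0.82 + 10.7²·0.80] + 1834.42 = 1013.61 + 1834.42 = 2848.02.
Reliability = 2848.02 / 3113.53 = 0.915.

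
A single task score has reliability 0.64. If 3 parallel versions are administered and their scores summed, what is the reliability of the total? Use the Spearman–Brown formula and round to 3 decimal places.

0.842

ρ_k = kρ / (1 + (k−1)ρ) = 3·0.64 / (1 + 2·0.64) = 1.920 / 2.280 = 0.842.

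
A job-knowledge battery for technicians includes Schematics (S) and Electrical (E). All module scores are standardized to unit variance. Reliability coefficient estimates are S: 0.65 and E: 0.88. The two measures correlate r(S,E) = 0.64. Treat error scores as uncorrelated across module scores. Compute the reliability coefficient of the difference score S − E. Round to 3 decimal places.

Var(S−E) = 1 + 1 − 2·0.64 = 2 − 1.28 = 0.72.
Because errors are independent across components, Cov(Tᵢ,Tⱼ) = Cov(Xᵢ,Xⱼ); the off-diagonal part of the true-score variance is the same as above.
True-score variance = [0.65 + 0.88] − 1.28 = 1.53 − 1.28 = 0.25.
Reliability = 0.25 / 0.72 = 0.347.

0.347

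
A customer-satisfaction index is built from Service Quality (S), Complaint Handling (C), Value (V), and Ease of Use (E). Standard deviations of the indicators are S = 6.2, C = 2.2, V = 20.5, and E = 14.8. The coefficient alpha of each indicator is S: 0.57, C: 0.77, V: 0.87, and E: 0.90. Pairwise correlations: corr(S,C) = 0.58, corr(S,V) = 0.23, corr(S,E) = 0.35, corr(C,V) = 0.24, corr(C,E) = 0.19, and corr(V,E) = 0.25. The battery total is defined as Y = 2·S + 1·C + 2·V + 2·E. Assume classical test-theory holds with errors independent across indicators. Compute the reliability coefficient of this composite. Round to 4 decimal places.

0.9046

Var(Y) = 2²·6.2² + 2.2² + 2²·20.5² + 2²·14.8² + 2·[2·6.2·2.2·0.58 + 4·6.2·20.5·0.23 + 4·6.2·14.8·0.35 + 2·2.2·20.5·0.24 + 2·2.2·14.8·0.19 + 4·20.5·14.8·0.25] = 2715.76 + 1197.28 = 3913.04.
Because errors are independent across components, Cov(Tᵢ,Tⱼ) = Cov(Xᵢ,Xⱼ); the off-diagonal part of the true-score variance is the same as above.
True-score variance = [2²·6.2²·0.57 + 2.2²·0.77 + 2²·20.5²·0.87 + 2²·14.8²·0.90] + 1197.28 = 2342.38 + 1197.28 = 3539.66.
Reliability = 3539.66 / 3913.04 = 0.9046.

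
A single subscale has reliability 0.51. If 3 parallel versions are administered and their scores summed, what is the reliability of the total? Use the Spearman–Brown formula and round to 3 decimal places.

0.757

ρ_k = kρ / (1 + (k−1)ρ) = 3·0.51 / (1 + 2·0.51) = 1.530 / 2.020 = 0.757.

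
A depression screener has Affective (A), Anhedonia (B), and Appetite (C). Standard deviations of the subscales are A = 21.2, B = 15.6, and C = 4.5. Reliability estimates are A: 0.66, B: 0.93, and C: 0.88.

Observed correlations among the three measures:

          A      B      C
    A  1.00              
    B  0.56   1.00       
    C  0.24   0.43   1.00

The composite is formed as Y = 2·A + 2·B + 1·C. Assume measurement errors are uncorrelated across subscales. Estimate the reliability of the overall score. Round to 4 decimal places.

0.8480

Var(Y) = 2²·21.2² + 2²·15.6² + 4.5² + 2·[4·21.2·15.6·0.56 + 2·21.2·4.5·0.24 + 2·15.6·4.5·0.43] = 2791.45 + 1693.95 = 4485.4.
Because errors are independent across components, Cov(Tᵢ,Tⱼ) = Cov(Xᵢ,Xⱼ); the off-diagonal part of the true-score variance is the same as above.
True-score variance = [2²·21.2²·0.66 + 2²·15.6²·0.93 + 4.5²·0.88] + 1693.95 = 2109.64 + 1693.95 = 3803.59.
Reliability = 3803.59 / 4485.4 = 0.8480.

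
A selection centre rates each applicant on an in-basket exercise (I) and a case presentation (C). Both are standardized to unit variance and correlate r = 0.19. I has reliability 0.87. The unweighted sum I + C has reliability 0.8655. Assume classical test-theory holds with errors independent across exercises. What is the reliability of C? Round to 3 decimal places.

Var(I+C) = 2 + 2·0.19 = 2.380.
True-score variance = ρ_I + ρ_C + 2·0.19, so 0.8655 = (0.87 + ρ_C + 0.38) / 2.380.
ρ_C = 0.8655·2.380 − 0.87 − 0.38 = 0.810.

0.810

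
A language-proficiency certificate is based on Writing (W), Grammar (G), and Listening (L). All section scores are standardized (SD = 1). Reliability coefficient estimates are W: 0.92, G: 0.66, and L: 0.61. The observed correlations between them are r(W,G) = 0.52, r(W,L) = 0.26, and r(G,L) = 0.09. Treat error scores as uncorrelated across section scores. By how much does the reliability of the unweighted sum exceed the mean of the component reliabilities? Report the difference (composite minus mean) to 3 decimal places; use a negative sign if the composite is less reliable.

0.099

Var(sum) = 3 + 1.74 = 4.74; true-score variance = 2.19 + 1.74 = 3.93; composite reliability = 0.8291.
Mean component reliability = 0.7300.
Difference = 0.8291 − 0.7300 = 0.099.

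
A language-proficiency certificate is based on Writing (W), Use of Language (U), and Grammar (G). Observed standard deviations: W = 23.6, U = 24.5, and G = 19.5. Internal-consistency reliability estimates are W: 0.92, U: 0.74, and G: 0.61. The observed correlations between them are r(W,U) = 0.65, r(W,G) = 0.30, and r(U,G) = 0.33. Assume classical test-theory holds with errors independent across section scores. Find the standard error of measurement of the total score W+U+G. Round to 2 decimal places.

18.68

Var(total) = 1537.46 + 1343.1 = 2880.56.
True-score variance = 1188.54 + 1343.1 = 2531.64, so reliability = 0.8789.
Error variance = 2880.56 − 2531.64 = 348.919; SEM = √348.919 = 18.68.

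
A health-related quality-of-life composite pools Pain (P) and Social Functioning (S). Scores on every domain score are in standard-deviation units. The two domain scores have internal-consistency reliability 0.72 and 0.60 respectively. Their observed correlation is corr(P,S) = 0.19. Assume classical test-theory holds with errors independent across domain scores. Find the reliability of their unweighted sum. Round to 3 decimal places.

Var(P+S) = 2 + 2·[0.19] = 2 + 0.38 = 2.38.
Under uncorrelated errors the observed covariances equal the true-score covariances, so only the own-variance terms attenuate.
True-score variance = [0.72 + 0.60] + 0.38 = 1.32 + 0.38 = 1.7.
Reliability = 1.7 / 2.38 = 0.714.

0.714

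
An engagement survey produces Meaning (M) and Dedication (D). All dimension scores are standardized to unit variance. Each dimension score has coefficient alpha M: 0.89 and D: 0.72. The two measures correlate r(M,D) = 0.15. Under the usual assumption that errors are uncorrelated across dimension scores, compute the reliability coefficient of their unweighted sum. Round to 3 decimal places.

0.830

Var(M+D) = 2 + 2·[0.15] = 2 + 0.3 = 2.3.
Because errors are independent across components, Cov(Tᵢ,Tⱼ) = Cov(Xᵢ,Xⱼ); the off-diagonal part of the true-score variance is the same as above.
True-score variance = [0.89 + 0.72] + 0.3 = 1.61 + 0.3 = 1.91.
Reliability = 1.91 / 2.3 = 0.830.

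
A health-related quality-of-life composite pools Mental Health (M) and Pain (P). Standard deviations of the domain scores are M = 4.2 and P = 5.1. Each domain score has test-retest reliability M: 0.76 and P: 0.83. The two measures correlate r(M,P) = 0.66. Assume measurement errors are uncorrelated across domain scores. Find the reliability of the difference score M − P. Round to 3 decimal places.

Var(M−P) = 4.2² + 5.1² − 2·4.2·5.1·0.66 = 43.65 − 28.2744 = 15.3756.
With uncorrelated errors the cross-covariances are all true-score covariance, so they carry over unchanged; only the diagonal terms shrink to ρᵢσᵢ².
True-score variance = [4.2²·0.76 + 5.1²·0.83] − 28.2744 = 34.9947 − 28.2744 = 6.7203.
Reliability = 6.7203 / 15.3756 = 0.437.

0.437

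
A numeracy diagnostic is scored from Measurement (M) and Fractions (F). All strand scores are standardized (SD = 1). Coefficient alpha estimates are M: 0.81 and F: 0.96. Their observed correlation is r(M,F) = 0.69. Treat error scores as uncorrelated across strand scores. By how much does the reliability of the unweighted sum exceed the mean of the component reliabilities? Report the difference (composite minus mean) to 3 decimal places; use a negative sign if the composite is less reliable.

0.047

Var(sum) = 2 + 1.38 = 3.38; true-score variance = 1.77 + 1.38 = 3.15; composite reliability = 0.9320.
Mean component reliability = 0.8850.
Difference = 0.9320 − 0.8850 = 0.047.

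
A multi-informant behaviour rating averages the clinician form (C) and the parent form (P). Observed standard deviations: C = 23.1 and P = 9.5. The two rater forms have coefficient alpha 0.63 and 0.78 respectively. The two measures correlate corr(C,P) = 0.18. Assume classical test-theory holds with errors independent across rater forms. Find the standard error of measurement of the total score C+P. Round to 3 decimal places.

Var(total) = 623.86 + 79.002 = 702.862.
True-score variance = 406.569 + 79.002 = 485.571, so reliability = 0.6908.
Error variance = 702.862 − 485.571 = 217.291; SEM = √217.291 = 14.741.

14.741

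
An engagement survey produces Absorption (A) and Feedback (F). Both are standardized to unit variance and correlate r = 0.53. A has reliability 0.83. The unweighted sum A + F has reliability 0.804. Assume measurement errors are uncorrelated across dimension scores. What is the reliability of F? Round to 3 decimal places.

0.570

Var(A+F) = 2 + 2·0.53 = 3.060.
True-score variance = ρ_A + ρ_F + 2·0.53, so 0.804 = (0.83 + ρ_F + 1.06) / 3.060.
ρ_F = 0.804·3.060 − 0.83 − 1.06 = 0.570.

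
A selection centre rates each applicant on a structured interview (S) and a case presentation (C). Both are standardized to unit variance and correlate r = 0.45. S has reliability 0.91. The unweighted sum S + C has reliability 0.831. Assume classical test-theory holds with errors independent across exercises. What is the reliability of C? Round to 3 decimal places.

0.600

Var(S+C) = 2 + 2·0.45 = 2.900.
True-score variance = ρ_S + ρ_C + 2·0.45, so 0.831 = (0.91 + ρ_C + 0.90) / 2.900.
ρ_C = 0.831·2.900 − 0.91 − 0.90 = 0.600.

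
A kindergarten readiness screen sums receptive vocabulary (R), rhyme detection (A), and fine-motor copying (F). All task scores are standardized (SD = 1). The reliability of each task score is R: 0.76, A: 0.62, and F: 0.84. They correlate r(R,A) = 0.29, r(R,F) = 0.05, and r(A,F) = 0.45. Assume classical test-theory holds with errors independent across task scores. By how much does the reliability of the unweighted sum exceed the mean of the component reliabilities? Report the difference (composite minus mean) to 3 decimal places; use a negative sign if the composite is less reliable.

Var(sum) = 3 + 1.58 = 4.58; true-score variance = 2.22 + 1.58 = 3.8; composite reliability = 0.8297.
Mean component reliability = 0.7400.
Difference = 0.8297 − 0.7400 = 0.090.

0.090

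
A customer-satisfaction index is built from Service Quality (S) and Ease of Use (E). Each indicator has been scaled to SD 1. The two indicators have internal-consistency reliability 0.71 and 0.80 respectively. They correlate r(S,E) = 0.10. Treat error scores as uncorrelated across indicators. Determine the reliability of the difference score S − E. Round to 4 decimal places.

0.7278

Var(S−E) = 1 + 1 − 2·0.10 = 2 − 0.2 = 1.8.
Because errors are independent across components, Cov(Tᵢ,Tⱼ) = Cov(Xᵢ,Xⱼ); the off-diagonal part of the true-score variance is the same as above.
True-score variance = [0.71 + 0.80] − 0.2 = 1.51 − 0.2 = 1.31.
Reliability = 1.31 / 1.8 = 0.7278.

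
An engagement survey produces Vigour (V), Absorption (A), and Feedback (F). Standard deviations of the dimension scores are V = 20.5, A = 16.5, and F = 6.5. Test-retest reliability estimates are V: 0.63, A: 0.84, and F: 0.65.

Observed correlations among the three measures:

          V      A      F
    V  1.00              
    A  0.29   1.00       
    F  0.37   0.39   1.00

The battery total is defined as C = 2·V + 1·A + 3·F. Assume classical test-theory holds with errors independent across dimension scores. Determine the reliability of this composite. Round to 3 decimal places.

Var(C) = 2²·20.5² + 16.5² + 3²·6.5² + 2·[2·20.5·16.5·0.29 + 6·20.5·6.5·0.37 + 3·16.5·6.5·0.39] = 2333.5 + 1234.96 = 3568.47.
Because errors are independent across components, Cov(Tᵢ,Tⱼ) = Cov(Xᵢ,Xⱼ); the off-diagonal part of the true-score variance is the same as above.
True-score variance = [2²·20.5²·0.63 + 16.5²·0.84 + 3²·6.5²·0.65] + 1234.96 = 1534.88 + 1234.96 = 2769.85.
Reliability = 2769.85 / 3568.47 = 0.776.

0.776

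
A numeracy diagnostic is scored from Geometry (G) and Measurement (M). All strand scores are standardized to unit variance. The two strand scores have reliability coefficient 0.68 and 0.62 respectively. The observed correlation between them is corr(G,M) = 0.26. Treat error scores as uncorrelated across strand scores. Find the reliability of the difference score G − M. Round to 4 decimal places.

Var(G−M) = 1 + 1 − 2·0.26 = 2 − 0.52 = 1.48.
With uncorrelated errors the cross-covariances are all true-score covariance, so they carry over unchanged; only the diagonal terms shrink to ρᵢσᵢ².
True-score variance = [0.68 + 0.62] − 0.52 = 1.3 − 0.52 = 0.78.
Reliability = 0.78 / 1.48 = 0.5270.

0.5270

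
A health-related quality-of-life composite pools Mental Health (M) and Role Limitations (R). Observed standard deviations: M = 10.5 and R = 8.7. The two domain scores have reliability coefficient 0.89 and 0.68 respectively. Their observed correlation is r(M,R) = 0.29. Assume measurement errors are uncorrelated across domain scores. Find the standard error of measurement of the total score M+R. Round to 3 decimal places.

6.029

Var(total) = 185.94 + 52.983 = 238.923.
True-score variance = 149.592 + 52.983 = 202.575, so reliability = 0.8479.
Error variance = 238.923 − 202.575 = 36.3483; SEM = √36.3483 = 6.029.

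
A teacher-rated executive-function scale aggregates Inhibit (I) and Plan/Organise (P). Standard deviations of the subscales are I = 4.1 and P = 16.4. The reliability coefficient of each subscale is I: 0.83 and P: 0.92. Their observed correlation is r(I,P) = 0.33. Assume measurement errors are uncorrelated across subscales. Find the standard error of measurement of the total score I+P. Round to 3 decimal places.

4.937

Var(total) = 285.77 + 44.3784 = 330.148.
True-score variance = 261.395 + 44.3784 = 305.774, so reliability = 0.9262.
Error variance = 330.148 − 305.774 = 24.3745; SEM = √24.3745 = 4.937.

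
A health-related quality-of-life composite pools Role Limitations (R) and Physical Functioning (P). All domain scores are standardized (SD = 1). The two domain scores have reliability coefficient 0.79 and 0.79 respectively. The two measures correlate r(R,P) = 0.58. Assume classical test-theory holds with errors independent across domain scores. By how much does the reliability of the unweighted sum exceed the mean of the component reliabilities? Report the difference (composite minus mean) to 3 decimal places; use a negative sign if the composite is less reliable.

0.077

Var(sum) = 2 + 1.16 = 3.16; true-score variance = 1.58 + 1.16 = 2.74; composite reliability = 0.8671.
Mean component reliability = 0.7900.
Difference = 0.8671 − 0.7900 = 0.077.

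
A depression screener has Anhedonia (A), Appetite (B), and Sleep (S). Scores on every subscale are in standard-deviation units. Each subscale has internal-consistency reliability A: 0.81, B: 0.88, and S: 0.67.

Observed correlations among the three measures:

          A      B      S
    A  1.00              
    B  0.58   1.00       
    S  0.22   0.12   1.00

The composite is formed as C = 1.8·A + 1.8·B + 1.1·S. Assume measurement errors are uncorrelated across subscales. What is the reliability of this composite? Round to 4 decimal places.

0.8903

Var(C) = 1.8² + 1.8² + 1.1² + 2·[3.24·0.58 + 1.98·0.22 + 1.98·0.12] = 7.69 + 5.1048 = 12.7948.
With uncorrelated errors the cross-covariances are all true-score covariance, so they carry over unchanged; only the diagonal terms shrink to ρᵢσᵢ².
True-score variance = [1.8²·0.81 + 1.8²·0.88 + 1.1²·0.67] + 5.1048 = 6.2863 + 5.1048 = 11.3911.
Reliability = 11.3911 / 12.7948 = 0.8903.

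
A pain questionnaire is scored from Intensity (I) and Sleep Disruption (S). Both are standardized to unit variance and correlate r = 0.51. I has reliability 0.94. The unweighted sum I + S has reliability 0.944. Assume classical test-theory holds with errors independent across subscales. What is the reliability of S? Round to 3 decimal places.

Var(I+S) = 2 + 2·0.51 = 3.020.
True-score variance = ρ_I + ρ_S + 2·0.51, so 0.944 = (0.94 + ρ_S + 1.02) / 3.020.
ρ_S = 0.944·3.020 − 0.94 − 1.02 = 0.891.

0.891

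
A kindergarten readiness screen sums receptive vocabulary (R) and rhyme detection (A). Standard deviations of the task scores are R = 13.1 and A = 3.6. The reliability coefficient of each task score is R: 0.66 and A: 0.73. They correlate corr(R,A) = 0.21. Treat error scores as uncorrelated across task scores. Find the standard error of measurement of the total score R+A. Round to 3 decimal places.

Var(total) = 184.57 + 19.8072 = 204.377.
True-score variance = 122.723 + 19.8072 = 142.531, so reliability = 0.6974.
Error variance = 204.377 − 142.531 = 61.8466; SEM = √61.8466 = 7.864.

7.864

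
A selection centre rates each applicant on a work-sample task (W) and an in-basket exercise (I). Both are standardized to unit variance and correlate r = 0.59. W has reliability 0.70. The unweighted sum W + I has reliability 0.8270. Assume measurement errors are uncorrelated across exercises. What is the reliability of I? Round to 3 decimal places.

Var(W+I) = 2 + 2·0.59 = 3.180.
True-score variance = ρ_W + ρ_I + 2·0.59, so 0.8270 = (0.70 + ρ_I + 1.18) / 3.180.
ρ_I = 0.8270·3.180 − 0.70 − 1.18 = 0.750.

0.750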